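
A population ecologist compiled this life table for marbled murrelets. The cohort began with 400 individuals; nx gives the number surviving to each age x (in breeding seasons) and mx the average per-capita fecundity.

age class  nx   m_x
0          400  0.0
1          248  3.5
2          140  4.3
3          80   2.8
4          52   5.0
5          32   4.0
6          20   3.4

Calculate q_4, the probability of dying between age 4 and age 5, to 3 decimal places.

lx = nx/n0 = nx/400: 1, 0.62, 0.35, 0.2, 0.13, 0.08, 0.05
q_4 = (l_4 − l_5) / l_4 = (0.13 − 0.08) / 0.13
     = 0.05 / 0.13 = 0.384615… → 0.385

0.385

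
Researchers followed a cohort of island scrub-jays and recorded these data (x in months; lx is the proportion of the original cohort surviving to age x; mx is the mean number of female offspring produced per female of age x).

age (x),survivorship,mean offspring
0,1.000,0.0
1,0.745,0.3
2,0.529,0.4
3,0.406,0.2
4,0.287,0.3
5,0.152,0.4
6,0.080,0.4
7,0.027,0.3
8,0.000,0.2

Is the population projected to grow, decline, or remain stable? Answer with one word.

declining

R0 = Σ lx·mx = 0 + 0.2235 + 0.2116 + 0.0812 + 0.0861 + 0.0608 + 0.032 + 0.0081 + 0 = 0.7033
R0 < 1, so the population is declining.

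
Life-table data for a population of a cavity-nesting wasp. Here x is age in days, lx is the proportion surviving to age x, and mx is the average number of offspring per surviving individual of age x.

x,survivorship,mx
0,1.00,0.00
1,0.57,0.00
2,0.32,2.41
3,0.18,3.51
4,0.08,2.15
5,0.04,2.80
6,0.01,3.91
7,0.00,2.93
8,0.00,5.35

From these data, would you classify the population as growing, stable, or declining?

growing

R0 = Σ lx·mx = 0 + 0 + 0.7712 + 0.6318 + 0.172 + 0.112 + 0.0391 + 0 + 0 = 1.7261
R0 > 1, so the population is growing.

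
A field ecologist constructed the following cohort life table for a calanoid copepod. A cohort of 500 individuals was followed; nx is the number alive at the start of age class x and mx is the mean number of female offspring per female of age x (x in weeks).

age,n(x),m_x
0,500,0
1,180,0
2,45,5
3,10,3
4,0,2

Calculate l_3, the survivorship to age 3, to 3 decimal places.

0.020

l_3 = n_3/n_0 = 10/500 = 0.02 → 0.020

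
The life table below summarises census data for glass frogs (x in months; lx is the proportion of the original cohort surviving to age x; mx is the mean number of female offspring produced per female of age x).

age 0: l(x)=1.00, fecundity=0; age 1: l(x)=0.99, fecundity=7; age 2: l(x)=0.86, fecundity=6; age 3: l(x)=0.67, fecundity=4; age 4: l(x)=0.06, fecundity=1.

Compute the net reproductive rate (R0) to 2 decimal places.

lx·mx by age: 0, 6.93, 5.16, 2.68, 0.06
R0 = Σ lx·mx = 14.83 → 14.83

14.83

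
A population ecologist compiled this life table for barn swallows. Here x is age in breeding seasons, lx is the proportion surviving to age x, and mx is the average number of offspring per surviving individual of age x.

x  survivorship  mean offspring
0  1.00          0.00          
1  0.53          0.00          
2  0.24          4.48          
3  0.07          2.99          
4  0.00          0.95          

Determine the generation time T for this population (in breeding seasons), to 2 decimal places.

2.16

lx·mx: 0, 0, 1.0752, 0.2093, 0 → R0 = 1.2845
x·lx·mx: 0, 0, 2.1504, 0.6279, 0 → Σ = 2.7783
T = 2.7783 / 1.2845 = 2.162943… → 2.16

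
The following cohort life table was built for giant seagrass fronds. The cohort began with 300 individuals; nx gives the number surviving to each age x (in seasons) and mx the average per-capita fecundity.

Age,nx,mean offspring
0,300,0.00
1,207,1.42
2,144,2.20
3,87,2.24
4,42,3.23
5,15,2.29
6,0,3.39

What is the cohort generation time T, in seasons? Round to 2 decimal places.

2.28

lx = nx/n0 = nx/300: 1, 0.69, 0.48, 0.29, 0.14, 0.05, 0
lx·mx: 0, 0.9798, 1.056, 0.6496, 0.4522, 0.1145, 0 → R0 = 3.2521
x·lx·mx: 0, 0.9798, 2.112, 1.9488, 1.8088, 0.5725, 0 → Σ = 7.4219
T = 7.4219 / 3.2521 = 2.282187… → 2.28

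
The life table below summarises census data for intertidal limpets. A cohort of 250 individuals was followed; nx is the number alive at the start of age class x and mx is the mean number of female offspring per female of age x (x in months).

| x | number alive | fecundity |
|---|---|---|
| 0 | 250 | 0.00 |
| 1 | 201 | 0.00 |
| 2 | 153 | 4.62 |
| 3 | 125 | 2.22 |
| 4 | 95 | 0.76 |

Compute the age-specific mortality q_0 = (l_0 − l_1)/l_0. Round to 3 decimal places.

0.196

lx = nx/n0 = nx/250: 1, 0.804, 0.612, 0.5, 0.38
q_0 = (l_0 − l_1) / l_0 = (1 − 0.804) / 1
     = 0.196 / 1 = 0.196 → 0.196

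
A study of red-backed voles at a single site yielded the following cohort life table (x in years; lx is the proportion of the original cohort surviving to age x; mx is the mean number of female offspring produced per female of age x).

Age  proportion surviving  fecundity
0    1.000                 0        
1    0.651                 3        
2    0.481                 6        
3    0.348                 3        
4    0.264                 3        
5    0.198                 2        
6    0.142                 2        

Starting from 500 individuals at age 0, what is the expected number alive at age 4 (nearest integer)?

Expected survivors = N0 · l_4 = 500 × 0.264 = 132 → 132

132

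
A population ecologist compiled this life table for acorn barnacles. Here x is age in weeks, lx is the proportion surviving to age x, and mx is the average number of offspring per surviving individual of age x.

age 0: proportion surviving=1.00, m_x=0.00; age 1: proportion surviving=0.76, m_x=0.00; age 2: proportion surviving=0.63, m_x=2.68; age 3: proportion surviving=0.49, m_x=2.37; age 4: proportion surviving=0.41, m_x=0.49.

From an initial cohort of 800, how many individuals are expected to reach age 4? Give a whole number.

Expected survivors = N0 · l_4 = 800 × 0.41 = 328 → 328

328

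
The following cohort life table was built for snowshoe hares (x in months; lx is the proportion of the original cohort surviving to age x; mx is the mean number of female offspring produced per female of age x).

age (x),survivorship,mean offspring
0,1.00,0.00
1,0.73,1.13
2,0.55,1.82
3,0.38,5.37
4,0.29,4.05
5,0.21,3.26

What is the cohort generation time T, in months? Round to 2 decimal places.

2.98

lx·mx: 0, 0.8249, 1.001, 2.0406, 1.1745, 0.6846 → R0 = 5.7256
x·lx·mx: 0, 0.8249, 2.002, 6.1218, 4.698, 3.423 → Σ = 17.0697
T = 17.0697 / 5.7256 = 2.981295… → 2.98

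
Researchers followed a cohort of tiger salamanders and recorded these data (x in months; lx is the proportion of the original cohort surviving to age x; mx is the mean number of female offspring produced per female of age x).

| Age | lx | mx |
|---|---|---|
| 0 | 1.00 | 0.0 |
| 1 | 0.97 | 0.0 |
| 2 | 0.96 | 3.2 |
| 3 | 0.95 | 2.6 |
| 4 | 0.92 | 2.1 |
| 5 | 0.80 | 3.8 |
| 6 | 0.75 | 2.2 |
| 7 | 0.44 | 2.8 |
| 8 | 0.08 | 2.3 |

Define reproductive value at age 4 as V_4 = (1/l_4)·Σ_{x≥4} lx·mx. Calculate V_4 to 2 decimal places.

lx·mx for x ≥ 4: 1.932, 3.04, 1.65, 1.232, 0.184 → sum = 8.038
V_4 = 8.038 / l_4 = 8.038 / 0.92 = 8.736957… → 8.74

8.74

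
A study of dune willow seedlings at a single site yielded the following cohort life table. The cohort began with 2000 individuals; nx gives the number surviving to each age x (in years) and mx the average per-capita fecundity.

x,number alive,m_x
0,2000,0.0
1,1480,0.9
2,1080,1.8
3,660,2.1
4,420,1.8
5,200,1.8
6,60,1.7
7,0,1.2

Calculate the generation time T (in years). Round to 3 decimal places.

lx = nx/n0 = nx/2000: 1, 0.74, 0.54, 0.33, 0.21, 0.1, 0.03, 0
lx·mx: 0, 0.666, 0.972, 0.693, 0.378, 0.18, 0.051, 0 → R0 = 2.94
x·lx·mx: 0, 0.666, 1.944, 2.079, 1.512, 0.9, 0.306, 0 → Σ = 7.407
T = 7.407 / 2.94 = 2.519388… → 2.519

2.519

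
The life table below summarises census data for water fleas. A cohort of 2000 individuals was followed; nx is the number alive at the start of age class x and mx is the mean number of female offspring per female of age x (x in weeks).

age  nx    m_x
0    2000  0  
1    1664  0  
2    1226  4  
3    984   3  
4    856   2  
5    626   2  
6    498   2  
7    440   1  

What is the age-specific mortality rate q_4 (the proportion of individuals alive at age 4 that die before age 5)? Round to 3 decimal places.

0.269

lx = nx/n0 = nx/2000: 1, 0.832, 0.613, 0.492, 0.428, 0.313, 0.249, 0.22
q_4 = (l_4 − l_5) / l_4 = (0.428 − 0.313) / 0.428
     = 0.115 / 0.428 = 0.268692… → 0.269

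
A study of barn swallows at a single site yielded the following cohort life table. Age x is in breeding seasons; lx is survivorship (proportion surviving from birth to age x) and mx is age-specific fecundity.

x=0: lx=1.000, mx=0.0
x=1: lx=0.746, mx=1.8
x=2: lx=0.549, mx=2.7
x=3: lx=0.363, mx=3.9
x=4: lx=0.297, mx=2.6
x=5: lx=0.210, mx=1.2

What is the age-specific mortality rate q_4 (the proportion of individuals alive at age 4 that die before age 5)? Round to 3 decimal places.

0.293

q_4 = (l_4 − l_5) / l_4 = (0.297 − 0.21) / 0.297
     = 0.087 / 0.297 = 0.292929… → 0.293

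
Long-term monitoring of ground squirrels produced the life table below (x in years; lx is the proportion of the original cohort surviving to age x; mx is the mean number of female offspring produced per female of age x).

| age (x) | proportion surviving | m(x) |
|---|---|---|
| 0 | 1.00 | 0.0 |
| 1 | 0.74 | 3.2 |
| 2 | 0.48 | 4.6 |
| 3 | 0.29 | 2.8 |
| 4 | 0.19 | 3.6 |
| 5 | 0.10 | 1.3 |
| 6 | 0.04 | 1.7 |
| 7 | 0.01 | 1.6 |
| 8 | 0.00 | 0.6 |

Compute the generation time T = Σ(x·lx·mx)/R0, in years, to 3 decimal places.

lx·mx: 0, 2.368, 2.208, 0.812, 0.684, 0.13, 0.068, 0.016, 0 → R0 = 6.286
x·lx·mx: 0, 2.368, 4.416, 2.436, 2.736, 0.65, 0.408, 0.112, 0 → Σ = 13.126
T = 13.126 / 6.286 = 2.088132… → 2.088

2.088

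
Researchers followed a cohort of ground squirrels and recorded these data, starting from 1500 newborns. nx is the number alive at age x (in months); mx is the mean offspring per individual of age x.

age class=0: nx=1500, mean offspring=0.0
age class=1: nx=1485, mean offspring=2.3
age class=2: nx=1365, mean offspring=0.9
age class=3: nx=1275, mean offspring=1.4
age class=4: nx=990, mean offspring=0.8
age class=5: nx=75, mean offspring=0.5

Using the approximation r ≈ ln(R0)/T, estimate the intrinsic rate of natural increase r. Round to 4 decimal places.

lx = nx/n0 = nx/1500: 1, 0.99, 0.91, 0.85, 0.66, 0.05
R0 = Σ lx·mx = 0 + 2.277 + 0.819 + 1.19 + 0.528 + 0.025 = 4.839
Σ x·lx·mx = 9.722; T = 9.722/4.839 = 2.00909…
r ≈ ln(R0)/T = ln(4.839)/2.00909… = 0.784786… → 0.7848

0.7848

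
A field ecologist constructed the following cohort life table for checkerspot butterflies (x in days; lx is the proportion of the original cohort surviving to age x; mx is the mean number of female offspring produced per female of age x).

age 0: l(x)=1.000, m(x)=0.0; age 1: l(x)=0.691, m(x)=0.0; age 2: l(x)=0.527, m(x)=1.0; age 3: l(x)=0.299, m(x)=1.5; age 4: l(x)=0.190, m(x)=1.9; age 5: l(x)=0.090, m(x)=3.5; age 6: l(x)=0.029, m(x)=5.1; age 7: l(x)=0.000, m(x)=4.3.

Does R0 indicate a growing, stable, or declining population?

growing

R0 = Σ lx·mx = 0 + 0 + 0.527 + 0.4485 + 0.361 + 0.315 + 0.1479 + 0 = 1.7994
R0 > 1, so the population is growing.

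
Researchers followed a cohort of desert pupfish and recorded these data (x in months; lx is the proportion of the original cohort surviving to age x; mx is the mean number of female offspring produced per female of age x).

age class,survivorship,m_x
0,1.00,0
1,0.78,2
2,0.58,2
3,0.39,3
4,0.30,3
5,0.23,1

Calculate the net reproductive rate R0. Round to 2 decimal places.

lx·mx by age: 0, 1.56, 1.16, 1.17, 0.9, 0.23
R0 = Σ lx·mx = 5.02 → 5.02

5.02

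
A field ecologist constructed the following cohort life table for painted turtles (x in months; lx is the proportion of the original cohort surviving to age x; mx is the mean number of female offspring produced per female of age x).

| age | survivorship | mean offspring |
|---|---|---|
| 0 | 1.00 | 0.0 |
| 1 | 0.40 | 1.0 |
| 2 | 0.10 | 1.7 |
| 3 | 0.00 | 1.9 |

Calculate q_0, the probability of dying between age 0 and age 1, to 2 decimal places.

q_0 = (l_0 − l_1) / l_0 = (1 − 0.4) / 1
     = 0.6 / 1 = 0.6 → 0.60

0.60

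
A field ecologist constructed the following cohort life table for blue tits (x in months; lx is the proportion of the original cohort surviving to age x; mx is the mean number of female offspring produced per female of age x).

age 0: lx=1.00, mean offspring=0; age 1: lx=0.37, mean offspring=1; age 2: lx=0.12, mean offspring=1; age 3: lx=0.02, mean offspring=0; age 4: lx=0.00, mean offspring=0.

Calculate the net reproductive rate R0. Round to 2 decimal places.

0.49

lx·mx by age: 0, 0.37, 0.12, 0, 0
R0 = Σ lx·mx = 0.49 → 0.49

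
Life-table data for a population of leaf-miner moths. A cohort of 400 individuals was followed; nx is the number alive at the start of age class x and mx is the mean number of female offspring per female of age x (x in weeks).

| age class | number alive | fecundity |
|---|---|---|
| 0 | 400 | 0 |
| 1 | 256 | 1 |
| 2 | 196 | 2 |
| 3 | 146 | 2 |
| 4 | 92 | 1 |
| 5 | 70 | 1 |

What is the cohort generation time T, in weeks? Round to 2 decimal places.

lx = nx/n0 = nx/400: 1, 0.64, 0.49, 0.365, 0.23, 0.175
lx·mx: 0, 0.64, 0.98, 0.73, 0.23, 0.175 → R0 = 2.755
x·lx·mx: 0, 0.64, 1.96, 2.19, 0.92, 0.875 → Σ = 6.585
T = 6.585 / 2.755 = 2.3902… → 2.39

2.39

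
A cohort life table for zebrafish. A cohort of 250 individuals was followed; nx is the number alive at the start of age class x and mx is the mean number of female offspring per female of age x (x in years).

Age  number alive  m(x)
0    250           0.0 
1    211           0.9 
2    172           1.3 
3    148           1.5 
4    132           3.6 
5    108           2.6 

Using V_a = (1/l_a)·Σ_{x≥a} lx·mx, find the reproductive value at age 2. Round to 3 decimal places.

6.986

lx = nx/n0 = nx/250: 1, 0.844, 0.688, 0.592, 0.528, 0.432
lx·mx for x ≥ 2: 0.8944, 0.888, 1.9008, 1.1232 → sum = 4.8064
V_2 = 4.8064 / l_2 = 4.8064 / 0.688 = 6.986047… → 6.986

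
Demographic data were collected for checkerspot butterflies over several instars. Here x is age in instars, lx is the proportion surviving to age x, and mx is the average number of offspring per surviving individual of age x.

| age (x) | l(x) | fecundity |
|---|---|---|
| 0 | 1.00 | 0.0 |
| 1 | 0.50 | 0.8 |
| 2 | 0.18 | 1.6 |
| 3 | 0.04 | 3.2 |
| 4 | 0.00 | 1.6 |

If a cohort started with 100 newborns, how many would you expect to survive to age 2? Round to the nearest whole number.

18

Expected survivors = N0 · l_2 = 100 × 0.18 = 18 → 18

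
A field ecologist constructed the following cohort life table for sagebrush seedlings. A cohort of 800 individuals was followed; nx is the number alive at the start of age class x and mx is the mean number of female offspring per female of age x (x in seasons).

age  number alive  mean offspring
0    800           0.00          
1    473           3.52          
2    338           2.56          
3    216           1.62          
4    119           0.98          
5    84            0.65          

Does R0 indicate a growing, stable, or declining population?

growing

lx = nx/n0 = nx/800: 1, 0.59125, 0.4225, 0.27, 0.14875, 0.105
R0 = Σ lx·mx = 0 + 2.0812… + 1.0816 + 0.4374 + 0.145775… + 0.06825 = 3.814225…
R0 > 1, so the population is growing.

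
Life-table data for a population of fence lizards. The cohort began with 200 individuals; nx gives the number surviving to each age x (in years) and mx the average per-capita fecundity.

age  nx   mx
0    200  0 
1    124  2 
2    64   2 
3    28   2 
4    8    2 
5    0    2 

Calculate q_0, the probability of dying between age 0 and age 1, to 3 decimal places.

0.380

lx = nx/n0 = nx/200: 1, 0.62, 0.32, 0.14, 0.04, 0
q_0 = (l_0 − l_1) / l_0 = (1 − 0.62) / 1
     = 0.38 / 1 = 0.38 → 0.380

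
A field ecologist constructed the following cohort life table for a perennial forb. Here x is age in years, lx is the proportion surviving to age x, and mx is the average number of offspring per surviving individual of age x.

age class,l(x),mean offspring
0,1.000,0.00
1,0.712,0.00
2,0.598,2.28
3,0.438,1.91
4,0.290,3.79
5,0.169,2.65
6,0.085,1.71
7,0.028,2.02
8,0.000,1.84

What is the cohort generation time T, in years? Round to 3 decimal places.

3.328

lx·mx: 0, 0, 1.36344, 0.83658, 1.0991, 0.44785, 0.14535, 0.05656, 0 → R0 = 3.94888
x·lx·mx: 0, 0, 2.72688, 2.50974, 4.3964, 2.23925, 0.8721, 0.39592, 0 → Σ = 13.14029
T = 13.14029 / 3.94888 = 3.327599… → 3.328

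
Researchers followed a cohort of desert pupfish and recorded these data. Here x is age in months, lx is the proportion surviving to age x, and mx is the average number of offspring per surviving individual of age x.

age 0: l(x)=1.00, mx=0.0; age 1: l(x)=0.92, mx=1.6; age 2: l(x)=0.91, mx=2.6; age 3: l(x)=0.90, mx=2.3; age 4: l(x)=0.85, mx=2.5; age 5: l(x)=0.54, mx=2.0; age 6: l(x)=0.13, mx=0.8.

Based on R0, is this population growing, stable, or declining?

R0 = Σ lx·mx = 0 + 1.472 + 2.366 + 2.07 + 2.125 + 1.08 + 0.104 = 9.217
R0 > 1, so the population is growing.

growing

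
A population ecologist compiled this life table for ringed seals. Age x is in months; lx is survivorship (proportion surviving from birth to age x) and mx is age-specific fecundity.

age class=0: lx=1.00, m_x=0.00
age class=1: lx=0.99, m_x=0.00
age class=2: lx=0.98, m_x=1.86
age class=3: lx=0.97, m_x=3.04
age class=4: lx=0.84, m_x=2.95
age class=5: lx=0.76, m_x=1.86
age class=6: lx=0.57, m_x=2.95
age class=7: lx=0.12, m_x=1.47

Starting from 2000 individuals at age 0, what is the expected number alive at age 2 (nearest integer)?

1960

Expected survivors = N0 · l_2 = 2000 × 0.98 = 1960 → 1960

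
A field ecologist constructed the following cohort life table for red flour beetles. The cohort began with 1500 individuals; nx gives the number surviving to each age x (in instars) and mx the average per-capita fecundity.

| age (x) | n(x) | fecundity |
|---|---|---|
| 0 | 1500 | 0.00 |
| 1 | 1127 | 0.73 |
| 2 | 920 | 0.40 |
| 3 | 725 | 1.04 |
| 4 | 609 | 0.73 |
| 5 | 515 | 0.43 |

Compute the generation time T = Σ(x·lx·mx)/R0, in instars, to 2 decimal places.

lx = nx/n0 = nx/1500: 1, 0.75133…, 0.61333…, 0.48333…, 0.406, 0.34333…
lx·mx: 0, 0.548473…, 0.245333…, 0.502667…, 0.29638, 0.147633… → R0 = 1.740487…
x·lx·mx: 0, 0.548473…, 0.490667…, 1.508…, 1.18552, 0.738167… → Σ = 4.470827…
T = 4.470827… / 1.740487… = 2.568722… → 2.57

2.57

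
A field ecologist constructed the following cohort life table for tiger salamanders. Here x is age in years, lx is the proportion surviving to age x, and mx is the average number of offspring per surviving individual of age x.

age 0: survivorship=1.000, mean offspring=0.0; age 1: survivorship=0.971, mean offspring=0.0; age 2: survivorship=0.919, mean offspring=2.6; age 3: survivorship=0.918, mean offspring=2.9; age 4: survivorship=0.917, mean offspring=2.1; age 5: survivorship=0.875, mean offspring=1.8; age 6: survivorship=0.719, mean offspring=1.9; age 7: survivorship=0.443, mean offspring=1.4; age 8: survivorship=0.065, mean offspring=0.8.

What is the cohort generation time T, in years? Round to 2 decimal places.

lx·mx: 0, 0, 2.3894, 2.6622, 1.9257, 1.575, 1.3661, 0.6202, 0.052 → R0 = 10.5906
x·lx·mx: 0, 0, 4.7788, 7.9866, 7.7028, 7.875, 8.1966, 4.3414, 0.416 → Σ = 41.2972
T = 41.2972 / 10.5906 = 3.89942… → 3.90

3.90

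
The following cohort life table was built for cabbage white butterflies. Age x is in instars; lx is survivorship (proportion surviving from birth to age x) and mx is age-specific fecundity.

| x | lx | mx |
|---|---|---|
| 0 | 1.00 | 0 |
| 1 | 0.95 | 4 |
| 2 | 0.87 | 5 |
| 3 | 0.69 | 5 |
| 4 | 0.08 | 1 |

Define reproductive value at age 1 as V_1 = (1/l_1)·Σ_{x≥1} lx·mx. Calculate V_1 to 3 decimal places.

lx·mx for x ≥ 1: 3.8, 4.35, 3.45, 0.08 → sum = 11.68
V_1 = 11.68 / l_1 = 11.68 / 0.95 = 12.294737… → 12.295

12.295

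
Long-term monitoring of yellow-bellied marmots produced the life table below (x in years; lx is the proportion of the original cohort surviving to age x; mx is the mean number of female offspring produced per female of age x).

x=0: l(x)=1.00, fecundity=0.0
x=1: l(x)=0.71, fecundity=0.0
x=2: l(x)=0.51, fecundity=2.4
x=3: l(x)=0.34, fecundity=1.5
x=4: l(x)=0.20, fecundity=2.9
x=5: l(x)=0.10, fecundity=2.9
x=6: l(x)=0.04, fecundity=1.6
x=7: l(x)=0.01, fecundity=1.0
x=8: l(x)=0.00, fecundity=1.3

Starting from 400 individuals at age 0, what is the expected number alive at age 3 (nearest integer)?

136

Expected survivors = N0 · l_3 = 400 × 0.34 = 136 → 136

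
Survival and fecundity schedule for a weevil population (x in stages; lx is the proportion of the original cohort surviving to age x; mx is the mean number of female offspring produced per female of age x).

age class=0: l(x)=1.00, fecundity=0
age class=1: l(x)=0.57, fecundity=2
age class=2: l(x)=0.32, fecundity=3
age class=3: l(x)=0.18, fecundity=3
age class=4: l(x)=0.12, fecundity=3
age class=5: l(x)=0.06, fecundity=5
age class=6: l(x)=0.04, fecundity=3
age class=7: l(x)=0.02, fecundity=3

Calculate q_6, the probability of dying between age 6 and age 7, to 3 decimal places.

q_6 = (l_6 − l_7) / l_6 = (0.04 − 0.02) / 0.04
     = 0.02 / 0.04 = 0.5 → 0.500

0.500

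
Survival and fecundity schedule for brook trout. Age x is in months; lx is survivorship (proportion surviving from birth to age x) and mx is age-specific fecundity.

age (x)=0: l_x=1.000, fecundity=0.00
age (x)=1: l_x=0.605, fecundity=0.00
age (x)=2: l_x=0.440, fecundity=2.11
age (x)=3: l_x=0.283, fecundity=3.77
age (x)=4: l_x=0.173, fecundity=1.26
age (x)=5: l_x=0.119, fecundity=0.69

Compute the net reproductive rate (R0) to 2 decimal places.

lx·mx by age: 0, 0, 0.9284, 1.06691, 0.21798, 0.08211
R0 = Σ lx·mx = 2.2954 → 2.30

2.30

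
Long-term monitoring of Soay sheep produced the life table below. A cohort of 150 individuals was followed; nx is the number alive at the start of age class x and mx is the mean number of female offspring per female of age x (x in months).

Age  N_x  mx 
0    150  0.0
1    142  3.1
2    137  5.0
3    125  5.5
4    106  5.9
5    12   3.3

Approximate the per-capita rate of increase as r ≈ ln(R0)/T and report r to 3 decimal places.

lx = nx/n0 = nx/150: 1, 0.94667…, 0.91333…, 0.83333…, 0.70667…, 0.08
R0 = Σ lx·mx = 0 + 2.93467… + 4.56667… + 4.58333… + 4.16933… + 0.264 = 16.518…
Σ x·lx·mx = 43.815333…; T = 43.815333…/16.518… = 2.65258…
r ≈ ln(R0)/T = ln(16.518…)/2.65258… = 1.05725… → 1.057

1.057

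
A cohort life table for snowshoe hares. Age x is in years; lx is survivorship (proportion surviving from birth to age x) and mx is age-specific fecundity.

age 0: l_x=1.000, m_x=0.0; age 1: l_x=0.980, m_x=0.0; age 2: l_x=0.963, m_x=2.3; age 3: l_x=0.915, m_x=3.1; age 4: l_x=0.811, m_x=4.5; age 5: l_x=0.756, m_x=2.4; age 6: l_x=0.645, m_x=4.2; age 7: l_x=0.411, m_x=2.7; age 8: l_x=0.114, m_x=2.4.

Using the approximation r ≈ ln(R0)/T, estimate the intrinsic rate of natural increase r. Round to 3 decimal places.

R0 = Σ lx·mx = 0 + 0 + 2.2149 + 2.8365 + 3.6495 + 1.8144 + 2.709 + 1.1097 + 0.2736 = 14.6076
Σ x·lx·mx = 62.82; T = 62.82/14.6076 = 4.3005…
r ≈ ln(R0)/T = ln(14.6076)/4.3005… = 0.62354… → 0.624

0.624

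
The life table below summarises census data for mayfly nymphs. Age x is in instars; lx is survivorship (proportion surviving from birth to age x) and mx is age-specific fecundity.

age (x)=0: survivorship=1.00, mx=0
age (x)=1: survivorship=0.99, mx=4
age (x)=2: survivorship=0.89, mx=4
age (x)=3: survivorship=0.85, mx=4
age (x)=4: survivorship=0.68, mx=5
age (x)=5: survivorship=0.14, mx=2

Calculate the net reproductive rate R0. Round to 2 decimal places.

lx·mx by age: 0, 3.96, 3.56, 3.4, 3.4, 0.28
R0 = Σ lx·mx = 14.6 → 14.60

14.60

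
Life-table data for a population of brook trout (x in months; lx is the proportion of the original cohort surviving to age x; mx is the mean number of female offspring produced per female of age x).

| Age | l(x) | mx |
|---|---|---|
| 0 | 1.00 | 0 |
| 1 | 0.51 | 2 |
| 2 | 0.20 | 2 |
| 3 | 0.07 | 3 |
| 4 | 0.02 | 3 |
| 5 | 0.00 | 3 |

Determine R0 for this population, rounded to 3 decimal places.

lx·mx by age: 0, 1.02, 0.4, 0.21, 0.06, 0
R0 = Σ lx·mx = 1.69 → 1.690

1.690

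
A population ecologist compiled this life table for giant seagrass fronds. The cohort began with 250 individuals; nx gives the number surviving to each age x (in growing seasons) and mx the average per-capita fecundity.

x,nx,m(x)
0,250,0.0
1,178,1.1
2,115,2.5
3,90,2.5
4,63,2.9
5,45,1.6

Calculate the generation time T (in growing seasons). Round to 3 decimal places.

2.634

lx = nx/n0 = nx/250: 1, 0.712, 0.46, 0.36, 0.252, 0.18
lx·mx: 0, 0.7832, 1.15, 0.9, 0.7308, 0.288 → R0 = 3.852
x·lx·mx: 0, 0.7832, 2.3, 2.7, 2.9232, 1.44 → Σ = 10.1464
T = 10.1464 / 3.852 = 2.63406… → 2.634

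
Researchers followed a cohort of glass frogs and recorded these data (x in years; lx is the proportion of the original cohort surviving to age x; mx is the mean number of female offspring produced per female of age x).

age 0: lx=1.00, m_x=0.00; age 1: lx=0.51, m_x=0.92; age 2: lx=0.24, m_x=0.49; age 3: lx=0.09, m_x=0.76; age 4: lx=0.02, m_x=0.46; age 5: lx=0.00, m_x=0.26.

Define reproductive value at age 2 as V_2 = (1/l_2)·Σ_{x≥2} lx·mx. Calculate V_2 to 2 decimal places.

lx·mx for x ≥ 2: 0.1176, 0.0684, 0.0092, 0 → sum = 0.1952
V_2 = 0.1952 / l_2 = 0.1952 / 0.24 = 0.813333… → 0.81

0.81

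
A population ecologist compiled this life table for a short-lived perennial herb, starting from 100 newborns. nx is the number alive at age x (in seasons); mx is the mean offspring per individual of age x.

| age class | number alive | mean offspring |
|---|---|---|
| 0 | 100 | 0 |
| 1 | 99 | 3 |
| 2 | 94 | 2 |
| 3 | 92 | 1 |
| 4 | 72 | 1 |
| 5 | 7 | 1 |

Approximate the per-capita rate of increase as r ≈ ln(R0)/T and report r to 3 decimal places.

lx = nx/n0 = nx/100: 1, 0.99, 0.94, 0.92, 0.72, 0.07
R0 = Σ lx·mx = 0 + 2.97 + 1.88 + 0.92 + 0.72 + 0.07 = 6.56
Σ x·lx·mx = 12.72; T = 12.72/6.56 = 1.93902…
r ≈ ln(R0)/T = ln(6.56)/1.93902… = 0.97007… → 0.970

0.970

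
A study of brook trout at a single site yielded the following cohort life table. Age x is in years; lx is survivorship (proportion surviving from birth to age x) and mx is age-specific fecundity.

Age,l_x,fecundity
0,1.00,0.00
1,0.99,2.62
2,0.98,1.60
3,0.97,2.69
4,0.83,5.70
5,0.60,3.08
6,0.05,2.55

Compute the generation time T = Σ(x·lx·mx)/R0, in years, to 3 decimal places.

3.152

lx·mx: 0, 2.5938, 1.568, 2.6093, 4.731, 1.848, 0.1275 → R0 = 13.4776
x·lx·mx: 0, 2.5938, 3.136, 7.8279, 18.924, 9.24, 0.765 → Σ = 42.4867
T = 42.4867 / 13.4776 = 3.152394… → 3.152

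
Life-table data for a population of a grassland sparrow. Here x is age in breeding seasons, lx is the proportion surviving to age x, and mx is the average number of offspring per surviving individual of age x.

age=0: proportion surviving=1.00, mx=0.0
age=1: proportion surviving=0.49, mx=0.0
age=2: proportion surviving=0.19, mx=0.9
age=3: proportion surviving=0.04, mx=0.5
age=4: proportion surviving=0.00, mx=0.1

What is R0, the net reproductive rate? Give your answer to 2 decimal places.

lx·mx by age: 0, 0, 0.171, 0.02, 0
R0 = Σ lx·mx = 0.191 → 0.19

0.19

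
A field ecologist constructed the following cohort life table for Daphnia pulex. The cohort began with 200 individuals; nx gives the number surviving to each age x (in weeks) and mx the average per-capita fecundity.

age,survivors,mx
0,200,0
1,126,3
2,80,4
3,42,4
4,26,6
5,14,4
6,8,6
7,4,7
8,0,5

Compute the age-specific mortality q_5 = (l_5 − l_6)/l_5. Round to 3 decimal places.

0.429

lx = nx/n0 = nx/200: 1, 0.63, 0.4, 0.21, 0.13, 0.07, 0.04, 0.02, 0
q_5 = (l_5 − l_6) / l_5 = (0.07 − 0.04) / 0.07
     = 0.03 / 0.07 = 0.428571… → 0.429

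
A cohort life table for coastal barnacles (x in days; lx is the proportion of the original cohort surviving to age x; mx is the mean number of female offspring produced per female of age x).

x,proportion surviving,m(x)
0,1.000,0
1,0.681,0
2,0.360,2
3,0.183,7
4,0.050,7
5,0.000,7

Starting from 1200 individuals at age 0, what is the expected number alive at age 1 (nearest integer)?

Expected survivors = N0 · l_1 = 1200 × 0.681 = 817.2 → 817

817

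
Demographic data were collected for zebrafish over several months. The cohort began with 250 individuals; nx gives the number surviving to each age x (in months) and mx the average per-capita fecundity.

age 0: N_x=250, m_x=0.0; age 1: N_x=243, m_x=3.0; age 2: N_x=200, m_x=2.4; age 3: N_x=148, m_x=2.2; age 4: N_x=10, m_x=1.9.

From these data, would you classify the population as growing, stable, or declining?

growing

lx = nx/n0 = nx/250: 1, 0.972, 0.8, 0.592, 0.04
R0 = Σ lx·mx = 0 + 2.916 + 1.92 + 1.3024 + 0.076 = 6.2144
R0 > 1, so the population is growing.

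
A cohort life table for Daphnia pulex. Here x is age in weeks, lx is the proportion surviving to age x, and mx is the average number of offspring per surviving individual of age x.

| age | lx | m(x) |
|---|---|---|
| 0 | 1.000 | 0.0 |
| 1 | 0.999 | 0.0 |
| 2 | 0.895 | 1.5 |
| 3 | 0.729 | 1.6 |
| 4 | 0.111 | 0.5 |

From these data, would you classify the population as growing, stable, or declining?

growing

R0 = Σ lx·mx = 0 + 0 + 1.3425 + 1.1664 + 0.0555 = 2.5644
R0 > 1, so the population is growing.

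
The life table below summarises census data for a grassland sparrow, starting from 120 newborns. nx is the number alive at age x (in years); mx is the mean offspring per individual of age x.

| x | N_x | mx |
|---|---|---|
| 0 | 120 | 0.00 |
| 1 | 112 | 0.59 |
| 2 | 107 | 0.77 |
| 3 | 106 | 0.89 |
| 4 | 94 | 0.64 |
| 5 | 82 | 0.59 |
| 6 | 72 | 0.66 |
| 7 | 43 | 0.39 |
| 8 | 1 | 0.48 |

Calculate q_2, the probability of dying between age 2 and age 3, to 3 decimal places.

lx = nx/n0 = nx/120: 1, 0.93333…, 0.89167…, 0.88333…, 0.78333…, 0.68333…, 0.6, 0.35833…, 0.00833…
q_2 = (l_2 − l_3) / l_2 = (0.891667… − 0.883333…) / 0.891667…
     = 0.008333… / 0.891667… = 0.009346… → 0.009

0.009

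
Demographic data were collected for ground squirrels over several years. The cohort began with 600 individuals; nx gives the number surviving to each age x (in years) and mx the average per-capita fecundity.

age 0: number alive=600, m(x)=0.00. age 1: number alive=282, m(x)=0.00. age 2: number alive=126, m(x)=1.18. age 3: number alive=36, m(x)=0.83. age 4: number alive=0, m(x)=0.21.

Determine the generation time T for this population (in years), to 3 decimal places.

2.167

lx = nx/n0 = nx/600: 1, 0.47, 0.21, 0.06, 0
lx·mx: 0, 0, 0.2478, 0.0498, 0 → R0 = 0.2976
x·lx·mx: 0, 0, 0.4956, 0.1494, 0 → Σ = 0.645
T = 0.645 / 0.2976 = 2.167339… → 2.167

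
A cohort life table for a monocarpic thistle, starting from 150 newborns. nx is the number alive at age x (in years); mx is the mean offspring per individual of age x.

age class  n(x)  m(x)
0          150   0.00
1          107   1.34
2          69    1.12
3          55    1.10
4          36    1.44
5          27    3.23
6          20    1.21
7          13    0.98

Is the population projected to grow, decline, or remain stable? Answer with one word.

lx = nx/n0 = nx/150: 1, 0.71333…, 0.46, 0.36667…, 0.24, 0.18, 0.13333…, 0.08667…
R0 = Σ lx·mx = 0 + 0.955867… + 0.5152 + 0.403333… + 0.3456 + 0.5814 + 0.161333… + 0.084933… = 3.047667…
R0 > 1, so the population is growing.

growing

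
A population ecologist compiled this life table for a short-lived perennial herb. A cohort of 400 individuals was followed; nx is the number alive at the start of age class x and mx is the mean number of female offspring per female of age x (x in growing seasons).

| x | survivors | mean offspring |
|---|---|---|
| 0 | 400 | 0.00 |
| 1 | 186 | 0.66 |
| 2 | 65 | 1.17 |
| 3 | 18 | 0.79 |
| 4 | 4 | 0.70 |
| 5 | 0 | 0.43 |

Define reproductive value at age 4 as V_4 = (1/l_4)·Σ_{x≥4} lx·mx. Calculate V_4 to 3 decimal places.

0.700

lx = nx/n0 = nx/400: 1, 0.465, 0.1625, 0.045, 0.01, 0
lx·mx for x ≥ 4: 0.007, 0 → sum = 0.007
V_4 = 0.007 / l_4 = 0.007 / 0.01 = 0.7 → 0.700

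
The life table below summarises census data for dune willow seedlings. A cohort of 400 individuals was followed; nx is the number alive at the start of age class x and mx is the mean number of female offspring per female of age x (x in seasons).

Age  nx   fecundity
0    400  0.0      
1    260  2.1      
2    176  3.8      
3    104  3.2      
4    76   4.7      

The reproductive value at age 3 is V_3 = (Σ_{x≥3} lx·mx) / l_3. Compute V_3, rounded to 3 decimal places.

lx = nx/n0 = nx/400: 1, 0.65, 0.44, 0.26, 0.19
lx·mx for x ≥ 3: 0.832, 0.893 → sum = 1.725
V_3 = 1.725 / l_3 = 1.725 / 0.26 = 6.634615… → 6.635

6.635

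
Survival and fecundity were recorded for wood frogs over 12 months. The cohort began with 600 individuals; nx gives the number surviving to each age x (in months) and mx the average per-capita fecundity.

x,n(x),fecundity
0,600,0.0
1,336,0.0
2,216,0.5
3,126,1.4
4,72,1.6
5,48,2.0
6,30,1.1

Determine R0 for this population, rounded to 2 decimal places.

0.88

lx = nx/n0 = nx/600: 1, 0.56, 0.36, 0.21, 0.12, 0.08, 0.05
lx·mx by age: 0, 0, 0.18, 0.294, 0.192, 0.16, 0.055
R0 = Σ lx·mx = 0.881 → 0.88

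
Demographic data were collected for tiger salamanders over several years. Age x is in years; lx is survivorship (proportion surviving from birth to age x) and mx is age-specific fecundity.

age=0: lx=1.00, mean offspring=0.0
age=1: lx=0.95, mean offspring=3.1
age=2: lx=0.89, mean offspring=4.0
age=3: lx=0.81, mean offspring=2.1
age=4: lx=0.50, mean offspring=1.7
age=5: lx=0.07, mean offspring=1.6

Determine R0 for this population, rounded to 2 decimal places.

9.17

lx·mx by age: 0, 2.945, 3.56, 1.701, 0.85, 0.112
R0 = Σ lx·mx = 9.168 → 9.17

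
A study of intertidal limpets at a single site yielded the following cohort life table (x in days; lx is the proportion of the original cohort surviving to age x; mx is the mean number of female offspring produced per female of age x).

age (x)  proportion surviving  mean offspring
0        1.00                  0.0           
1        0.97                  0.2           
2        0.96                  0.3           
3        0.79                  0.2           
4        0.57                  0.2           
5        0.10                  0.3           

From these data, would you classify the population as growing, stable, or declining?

R0 = Σ lx·mx = 0 + 0.194 + 0.288 + 0.158 + 0.114 + 0.03 = 0.784
R0 < 1, so the population is declining.

declining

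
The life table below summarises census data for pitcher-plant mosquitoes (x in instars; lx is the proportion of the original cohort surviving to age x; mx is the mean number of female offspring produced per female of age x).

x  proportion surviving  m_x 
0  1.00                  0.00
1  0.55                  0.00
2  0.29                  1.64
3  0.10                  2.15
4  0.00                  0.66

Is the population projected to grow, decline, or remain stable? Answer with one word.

R0 = Σ lx·mx = 0 + 0 + 0.4756 + 0.215 + 0 = 0.6906
R0 < 1, so the population is declining.

declining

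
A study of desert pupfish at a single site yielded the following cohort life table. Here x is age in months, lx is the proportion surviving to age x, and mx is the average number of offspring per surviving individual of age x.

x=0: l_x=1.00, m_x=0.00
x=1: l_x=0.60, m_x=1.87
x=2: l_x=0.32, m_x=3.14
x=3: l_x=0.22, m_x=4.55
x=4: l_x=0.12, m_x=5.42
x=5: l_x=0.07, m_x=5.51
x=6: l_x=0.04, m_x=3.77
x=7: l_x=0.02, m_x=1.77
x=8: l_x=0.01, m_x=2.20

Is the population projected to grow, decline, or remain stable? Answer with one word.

R0 = Σ lx·mx = 0 + 1.122 + 1.0048 + 1.001 + 0.6504 + 0.3857 + 0.1508 + 0.0354 + 0.022 = 4.3721
R0 > 1, so the population is growing.

growing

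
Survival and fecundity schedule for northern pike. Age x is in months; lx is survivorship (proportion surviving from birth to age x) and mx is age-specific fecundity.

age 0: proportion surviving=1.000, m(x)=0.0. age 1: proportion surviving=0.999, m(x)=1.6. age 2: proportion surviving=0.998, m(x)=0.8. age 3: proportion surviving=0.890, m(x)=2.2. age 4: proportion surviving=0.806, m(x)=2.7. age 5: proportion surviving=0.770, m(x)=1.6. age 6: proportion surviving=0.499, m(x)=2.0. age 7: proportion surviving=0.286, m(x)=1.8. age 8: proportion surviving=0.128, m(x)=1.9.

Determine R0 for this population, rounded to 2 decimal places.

9.52

lx·mx by age: 0, 1.5984, 0.7984, 1.958, 2.1762, 1.232, 0.998, 0.5148, 0.2432
R0 = Σ lx·mx = 9.519 → 9.52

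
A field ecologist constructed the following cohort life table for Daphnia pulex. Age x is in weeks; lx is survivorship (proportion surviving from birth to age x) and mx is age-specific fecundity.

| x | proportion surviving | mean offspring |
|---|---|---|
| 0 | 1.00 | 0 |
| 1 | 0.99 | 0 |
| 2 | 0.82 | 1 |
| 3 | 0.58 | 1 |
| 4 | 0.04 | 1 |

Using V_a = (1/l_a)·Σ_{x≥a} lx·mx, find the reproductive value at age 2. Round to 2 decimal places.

lx·mx for x ≥ 2: 0.82, 0.58, 0.04 → sum = 1.44
V_2 = 1.44 / l_2 = 1.44 / 0.82 = 1.756098… → 1.76

1.76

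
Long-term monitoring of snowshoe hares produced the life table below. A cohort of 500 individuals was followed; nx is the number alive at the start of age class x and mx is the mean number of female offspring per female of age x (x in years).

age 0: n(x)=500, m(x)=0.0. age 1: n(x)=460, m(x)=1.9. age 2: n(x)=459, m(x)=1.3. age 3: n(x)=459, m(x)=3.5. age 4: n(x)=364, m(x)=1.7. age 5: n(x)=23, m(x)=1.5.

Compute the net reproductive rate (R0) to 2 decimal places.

lx = nx/n0 = nx/500: 1, 0.92, 0.918, 0.918, 0.728, 0.046
lx·mx by age: 0, 1.748, 1.1934, 3.213, 1.2376, 0.069
R0 = Σ lx·mx = 7.461 → 7.46

7.46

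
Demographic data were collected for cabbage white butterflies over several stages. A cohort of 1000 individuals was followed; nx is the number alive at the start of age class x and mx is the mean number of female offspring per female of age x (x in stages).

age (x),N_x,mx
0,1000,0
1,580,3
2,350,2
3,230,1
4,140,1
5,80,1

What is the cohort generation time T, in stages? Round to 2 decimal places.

1.66

lx = nx/n0 = nx/1000: 1, 0.58, 0.35, 0.23, 0.14, 0.08
lx·mx: 0, 1.74, 0.7, 0.23, 0.14, 0.08 → R0 = 2.89
x·lx·mx: 0, 1.74, 1.4, 0.69, 0.56, 0.4 → Σ = 4.79
T = 4.79 / 2.89 = 1.657439… → 1.66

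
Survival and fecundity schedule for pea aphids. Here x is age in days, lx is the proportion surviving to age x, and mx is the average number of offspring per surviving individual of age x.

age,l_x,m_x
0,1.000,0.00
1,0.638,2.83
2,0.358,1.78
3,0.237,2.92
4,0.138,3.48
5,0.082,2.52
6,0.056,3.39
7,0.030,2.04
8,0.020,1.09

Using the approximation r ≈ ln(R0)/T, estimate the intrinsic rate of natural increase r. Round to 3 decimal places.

0.586

R0 = Σ lx·mx = 0 + 1.80554 + 0.63724 + 0.69204 + 0.48024 + 0.20664 + 0.18984 + 0.0612 + 0.0218 = 4.09454
Σ x·lx·mx = 9.85214; T = 9.85214/4.09454 = 2.40617…
r ≈ ln(R0)/T = ln(4.09454)/2.40617… = 0.58585… → 0.586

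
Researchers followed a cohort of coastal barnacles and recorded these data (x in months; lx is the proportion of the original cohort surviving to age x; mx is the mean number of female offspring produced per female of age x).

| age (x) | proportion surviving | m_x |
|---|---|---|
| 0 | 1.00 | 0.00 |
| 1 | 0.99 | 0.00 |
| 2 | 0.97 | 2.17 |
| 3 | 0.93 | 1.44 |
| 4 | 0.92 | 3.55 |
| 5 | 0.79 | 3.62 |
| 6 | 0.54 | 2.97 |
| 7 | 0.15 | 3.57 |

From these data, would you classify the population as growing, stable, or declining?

growing

R0 = Σ lx·mx = 0 + 0 + 2.1049 + 1.3392 + 3.266 + 2.8598 + 1.6038 + 0.5355 = 11.7092
R0 > 1, so the population is growing.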